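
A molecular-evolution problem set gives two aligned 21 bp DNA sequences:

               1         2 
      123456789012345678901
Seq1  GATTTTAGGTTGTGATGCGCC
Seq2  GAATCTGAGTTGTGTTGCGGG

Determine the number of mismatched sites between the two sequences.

Mismatches occur at site 3 (T/A), site 5 (T/C), site 7 (A/G), site 8 (G/A), site 15 (A/T), site 20 (C/G), site 21 (C/G).
That gives 7 mismatches out of 21 aligned sites, so the Hamming distance is 7.

7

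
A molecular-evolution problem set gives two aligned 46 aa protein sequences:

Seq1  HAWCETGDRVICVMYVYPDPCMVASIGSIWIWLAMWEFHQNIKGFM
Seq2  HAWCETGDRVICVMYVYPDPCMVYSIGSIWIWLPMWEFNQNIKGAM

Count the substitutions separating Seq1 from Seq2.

4

Mismatches occur at site 24 (A↔Y), site 34 (A↔P), site 39 (H↔N), site 45 (F↔A).
That gives 4 mismatches out of 46 aligned sites, so the Hamming distance is 4.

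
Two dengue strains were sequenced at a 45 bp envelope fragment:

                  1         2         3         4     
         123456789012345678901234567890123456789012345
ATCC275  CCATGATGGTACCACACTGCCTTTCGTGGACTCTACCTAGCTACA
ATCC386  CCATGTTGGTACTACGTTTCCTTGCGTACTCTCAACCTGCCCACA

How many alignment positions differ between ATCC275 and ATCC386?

Mismatches occur at site 6 (A/T), site 13 (C/T), site 16 (A/G), site 17 (C/T), site 19 (G/T), site 24 (T/G), site 28 (G/A), site 29 (G/C), site 30 (A/T), site 34 (T/A), site 39 (A/G), site 40 (G/C), site 42 (T/C).
That gives 13 mismatches out of 45 aligned sites, so the Hamming distance is 13.

13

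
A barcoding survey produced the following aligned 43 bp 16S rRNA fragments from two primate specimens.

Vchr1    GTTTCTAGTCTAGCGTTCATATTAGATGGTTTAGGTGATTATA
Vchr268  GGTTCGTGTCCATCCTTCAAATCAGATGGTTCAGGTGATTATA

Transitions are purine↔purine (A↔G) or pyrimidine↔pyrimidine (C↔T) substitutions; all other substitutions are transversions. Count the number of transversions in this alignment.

Mismatches occur at site 2 (T/G, transversion), site 6 (T/G, transversion), site 7 (A/T, transversion), site 11 (T/C, transition), site 13 (G/T, transversion), site 15 (G/C, transversion), site 20 (T/A, transversion), site 23 (T/C, transition), site 32 (T/C, transition).
Of the 9 differences, 3 transitions and 6 transversions, so the answer is 6.

6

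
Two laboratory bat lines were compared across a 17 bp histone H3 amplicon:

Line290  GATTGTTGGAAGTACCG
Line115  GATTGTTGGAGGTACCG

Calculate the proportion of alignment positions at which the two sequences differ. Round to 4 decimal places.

The sequences differ at position 11 (A/G).
There are 1 differences over 17 sites, so p = 1/17 = 0.0588.

0.0588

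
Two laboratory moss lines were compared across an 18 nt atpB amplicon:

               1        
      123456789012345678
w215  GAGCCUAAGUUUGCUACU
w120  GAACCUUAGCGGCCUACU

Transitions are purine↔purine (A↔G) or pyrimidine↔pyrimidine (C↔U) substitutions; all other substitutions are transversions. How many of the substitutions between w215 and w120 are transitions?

Mismatches occur at site 3 (G↔A, transition), site 7 (A↔U, transversion), site 10 (U↔C, transition), site 11 (U↔G, transversion), site 12 (U↔G, transversion), site 13 (G↔C, transversion).
Of the 6 differences, 2 transitions and 4 transversions, so the answer is 2.

2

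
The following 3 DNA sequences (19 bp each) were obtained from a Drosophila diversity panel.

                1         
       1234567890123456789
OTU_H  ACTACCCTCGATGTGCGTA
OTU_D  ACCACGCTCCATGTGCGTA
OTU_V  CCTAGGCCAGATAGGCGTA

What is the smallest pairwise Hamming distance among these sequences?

Pairwise Hamming distances:
  OTU_H vs OTU_D: 3
  OTU_H vs OTU_V: 7
  OTU_D vs OTU_V: 8
The smallest is 3, between OTU_H and OTU_D.

3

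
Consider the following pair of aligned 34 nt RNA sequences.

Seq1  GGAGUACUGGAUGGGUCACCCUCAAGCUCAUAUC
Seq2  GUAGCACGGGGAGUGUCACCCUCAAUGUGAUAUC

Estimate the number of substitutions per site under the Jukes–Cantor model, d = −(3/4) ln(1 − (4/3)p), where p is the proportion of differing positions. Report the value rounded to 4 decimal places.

0.3265

Mismatches occur at site 2 (G↔U), site 5 (U↔C), site 8 (U↔G), site 11 (A↔G), site 12 (U↔A), site 14 (G↔U), site 26 (G↔U), site 27 (C↔G), site 29 (C↔G).
p = 9/34 = 0.264706.
d = −0.75 · ln(1 − (4/3)·0.264706) = −0.75 · ln(0.647059) = −0.75 · (-0.435318) = 0.3265.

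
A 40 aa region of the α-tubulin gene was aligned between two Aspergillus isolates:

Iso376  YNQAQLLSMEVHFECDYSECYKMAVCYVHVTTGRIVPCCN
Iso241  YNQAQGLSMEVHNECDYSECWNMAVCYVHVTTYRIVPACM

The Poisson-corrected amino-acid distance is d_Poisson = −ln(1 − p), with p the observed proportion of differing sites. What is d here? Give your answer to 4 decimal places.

The sequences differ at positions 6 (L/G), 13 (F/N), 21 (Y/W), 22 (K/N), 33 (G/Y), 38 (C/A), 40 (N/M).
p = 7/40 = 0.175000.
d = −ln(1 − 0.175000) = −ln(0.825000) = 0.1924.

0.1924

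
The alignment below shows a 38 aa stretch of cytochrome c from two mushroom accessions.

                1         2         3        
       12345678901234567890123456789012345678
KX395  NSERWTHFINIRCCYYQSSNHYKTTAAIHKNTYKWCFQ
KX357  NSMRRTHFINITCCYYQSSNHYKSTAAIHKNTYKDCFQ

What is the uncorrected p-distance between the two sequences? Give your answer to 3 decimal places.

Differing sites — 3:E/M; 5:W/R; 12:R/T; 24:T/S; 35:W/D.
There are 5 differences over 38 sites, so p = 5/38 = 0.132.

0.132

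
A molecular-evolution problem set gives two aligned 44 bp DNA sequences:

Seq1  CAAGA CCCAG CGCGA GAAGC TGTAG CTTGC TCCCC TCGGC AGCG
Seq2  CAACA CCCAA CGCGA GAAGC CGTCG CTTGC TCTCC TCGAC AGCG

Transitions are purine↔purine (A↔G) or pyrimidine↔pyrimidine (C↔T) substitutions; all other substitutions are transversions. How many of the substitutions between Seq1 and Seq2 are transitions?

Mismatches occur at site 4 (G/C, transversion), site 10 (G/A, transition), site 21 (T/C, transition), site 24 (A/C, transversion), site 33 (C/T, transition), site 39 (G/A, transition).
Of the 6 differences, 4 transitions and 2 transversions, so the answer is 4.

4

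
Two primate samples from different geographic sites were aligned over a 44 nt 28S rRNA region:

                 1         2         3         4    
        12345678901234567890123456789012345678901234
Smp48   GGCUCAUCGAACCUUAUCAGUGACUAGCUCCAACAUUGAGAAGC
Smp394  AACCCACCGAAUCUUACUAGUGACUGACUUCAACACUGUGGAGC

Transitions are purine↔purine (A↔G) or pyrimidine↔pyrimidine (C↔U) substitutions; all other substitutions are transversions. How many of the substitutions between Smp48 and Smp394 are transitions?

12

The sequences differ at positions 1 (G/A, transition), 2 (G/A, transition), 4 (U/C, transition), 7 (U/C, transition), 12 (C/U, transition), 17 (U/C, transition), 18 (C/U, transition), 26 (A/G, transition), 27 (G/A, transition), 30 (C/U, transition), 36 (U/C, transition), 39 (A/U, transversion), 41 (A/G, transition).
Of the 13 differences, 12 transitions and 1 transversion, so the answer is 12.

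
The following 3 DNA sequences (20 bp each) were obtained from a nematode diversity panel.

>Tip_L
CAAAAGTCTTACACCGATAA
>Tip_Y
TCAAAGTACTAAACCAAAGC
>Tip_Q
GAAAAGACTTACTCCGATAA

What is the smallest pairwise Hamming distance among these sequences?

3

Pairwise Hamming distances:
  Tip_L vs Tip_Y: 9
  Tip_L vs Tip_Q: 3
  Tip_Y vs Tip_Q: 11
The smallest is 3, between Tip_L and Tip_Q.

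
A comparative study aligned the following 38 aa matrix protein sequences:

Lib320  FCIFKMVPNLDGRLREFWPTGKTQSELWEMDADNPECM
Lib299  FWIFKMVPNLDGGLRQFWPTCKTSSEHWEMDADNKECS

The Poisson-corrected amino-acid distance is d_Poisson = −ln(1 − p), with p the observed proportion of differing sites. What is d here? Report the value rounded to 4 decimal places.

Differing sites — 2:C/W; 13:R/G; 16:E/Q; 21:G/C; 24:Q/S; 27:L/H; 35:P/K; 38:M/S.
p = 8/38 = 0.210526.
d = −ln(1 − 0.210526) = −ln(0.789474) = 0.2364.

0.2364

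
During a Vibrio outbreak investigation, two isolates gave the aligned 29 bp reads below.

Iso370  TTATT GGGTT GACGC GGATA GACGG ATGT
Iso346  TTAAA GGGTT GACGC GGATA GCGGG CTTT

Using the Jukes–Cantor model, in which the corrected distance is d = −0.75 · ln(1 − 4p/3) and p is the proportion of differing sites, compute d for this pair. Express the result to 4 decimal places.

Mismatches occur at site 4 (T/A), site 5 (T/A), site 22 (A/C), site 23 (C/G), site 26 (A/C), site 28 (G/T).
p = 6/29 = 0.206897.
d = −0.75 · ln(1 − (4/3)·0.206897) = −0.75 · ln(0.724137) = −0.75 · (-0.322775) = 0.2421.

0.2421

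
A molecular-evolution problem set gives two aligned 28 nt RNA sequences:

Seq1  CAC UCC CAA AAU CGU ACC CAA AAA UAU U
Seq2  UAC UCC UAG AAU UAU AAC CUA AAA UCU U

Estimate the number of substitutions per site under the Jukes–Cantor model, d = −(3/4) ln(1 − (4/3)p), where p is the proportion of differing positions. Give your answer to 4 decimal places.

The sequences differ at positions 1 (C/U), 7 (C/U), 9 (A/G), 13 (C/U), 14 (G/A), 17 (C/A), 20 (A/U), 26 (A/C).
p = 8/28 = 0.285714.
d = −0.75 · ln(1 − (4/3)·0.285714) = −0.75 · ln(0.619048) = −0.75 · (-0.479572) = 0.3597.

0.3597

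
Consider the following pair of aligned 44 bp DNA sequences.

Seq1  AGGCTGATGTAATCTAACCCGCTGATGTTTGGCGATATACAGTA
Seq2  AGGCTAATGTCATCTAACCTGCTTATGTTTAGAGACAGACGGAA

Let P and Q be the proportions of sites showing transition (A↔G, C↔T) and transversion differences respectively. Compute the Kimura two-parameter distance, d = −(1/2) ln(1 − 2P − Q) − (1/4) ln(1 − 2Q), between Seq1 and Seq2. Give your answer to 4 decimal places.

0.2729

Mismatches occur at site 6 (G/A, transition), site 11 (A/C, transversion), site 20 (C/T, transition), site 24 (G/T, transversion), site 31 (G/A, transition), site 33 (C/A, transversion), site 36 (T/C, transition), site 38 (T/G, transversion), site 41 (A/G, transition), site 43 (T/A, transversion).
Of the 10 differences, 5 transitions and 5 transversions over 44 sites: P = 5/44 = 0.113636, Q = 5/44 = 0.113636.
d = −0.5·ln(0.659092) − 0.25·ln(0.772728) = −0.5·(-0.416892) − 0.25·(-0.257828) = 0.2729.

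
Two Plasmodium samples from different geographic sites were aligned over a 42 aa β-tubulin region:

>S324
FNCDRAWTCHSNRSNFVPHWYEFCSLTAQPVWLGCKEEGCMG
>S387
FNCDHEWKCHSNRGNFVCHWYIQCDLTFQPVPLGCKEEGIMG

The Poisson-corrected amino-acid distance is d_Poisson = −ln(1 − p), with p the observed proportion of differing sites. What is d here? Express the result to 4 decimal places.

The sequences differ at positions 5 (R/H), 6 (A/E), 8 (T/K), 14 (S/G), 18 (P/C), 22 (E/I), 23 (F/Q), 25 (S/D), 28 (A/F), 32 (W/P), 40 (C/I).
p = 11/42 = 0.261905.
d = −ln(1 − 0.261905) = −ln(0.738095) = 0.3037.

0.3037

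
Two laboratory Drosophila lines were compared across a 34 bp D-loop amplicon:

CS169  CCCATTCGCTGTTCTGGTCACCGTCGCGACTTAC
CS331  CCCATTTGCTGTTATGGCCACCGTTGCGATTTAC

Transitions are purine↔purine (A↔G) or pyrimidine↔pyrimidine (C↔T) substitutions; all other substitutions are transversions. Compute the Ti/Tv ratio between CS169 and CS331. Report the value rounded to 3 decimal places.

Mismatches occur at site 7 (C/T, transition), site 14 (C/A, transversion), site 18 (T/C, transition), site 25 (C/T, transition), site 30 (C/T, transition).
Of the 5 differences, 4 transitions and 1 transversion, so Ti/Tv = 4/1 = 4.000.

4.000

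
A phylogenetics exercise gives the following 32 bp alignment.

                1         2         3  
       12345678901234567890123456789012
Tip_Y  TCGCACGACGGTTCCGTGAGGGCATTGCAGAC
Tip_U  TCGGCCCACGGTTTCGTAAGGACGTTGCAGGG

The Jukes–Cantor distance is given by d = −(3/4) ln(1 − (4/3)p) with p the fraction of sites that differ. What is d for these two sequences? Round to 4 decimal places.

Differing sites — 4:C/G; 5:A/C; 7:G/C; 14:C/T; 18:G/A; 22:G/A; 24:A/G; 31:A/G; 32:C/G.
p = 9/32 = 0.281250.
d = −0.75 · ln(1 − (4/3)·0.281250) = −0.75 · ln(0.625000) = −0.75 · (-0.470004) = 0.3525.

0.3525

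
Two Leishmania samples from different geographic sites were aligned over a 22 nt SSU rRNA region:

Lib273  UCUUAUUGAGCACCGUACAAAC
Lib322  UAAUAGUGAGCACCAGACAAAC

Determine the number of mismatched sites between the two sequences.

Differing sites — 2:C/A; 3:U/A; 6:U/G; 15:G/A; 16:U/G.
That gives 5 mismatches out of 22 aligned sites, so the Hamming distance is 5.

5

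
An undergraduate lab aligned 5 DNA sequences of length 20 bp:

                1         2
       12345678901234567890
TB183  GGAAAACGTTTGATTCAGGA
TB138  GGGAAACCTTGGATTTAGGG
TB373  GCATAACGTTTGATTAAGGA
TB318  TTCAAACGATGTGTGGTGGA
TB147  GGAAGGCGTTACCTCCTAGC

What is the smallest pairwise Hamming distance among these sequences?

3

Pairwise Hamming distances:
  TB183 vs TB138: 5
  TB183 vs TB373: 3
  TB183 vs TB318: 10
  TB183 vs TB147: 9
  TB138 vs TB373: 7
  TB138 vs TB318: 11
  TB138 vs TB147: 12
  TB373 vs TB318: 11
  TB373 vs TB147: 12
  TB318 vs TB147: 13
The smallest is 3, between TB183 and TB373.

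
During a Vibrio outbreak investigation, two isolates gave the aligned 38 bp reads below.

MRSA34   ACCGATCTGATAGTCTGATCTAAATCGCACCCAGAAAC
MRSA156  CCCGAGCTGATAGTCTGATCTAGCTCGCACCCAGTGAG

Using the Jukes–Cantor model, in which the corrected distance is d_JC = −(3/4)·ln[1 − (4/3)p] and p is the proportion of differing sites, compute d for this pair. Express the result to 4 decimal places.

The sequences differ at positions 1 (A/C), 6 (T/G), 23 (A/G), 24 (A/C), 35 (A/T), 36 (A/G), 38 (C/G).
p = 7/38 = 0.184211.
d = −0.75 · ln(1 − (4/3)·0.184211) = −0.75 · ln(0.754385) = −0.75 · (-0.281852) = 0.2114.

0.2114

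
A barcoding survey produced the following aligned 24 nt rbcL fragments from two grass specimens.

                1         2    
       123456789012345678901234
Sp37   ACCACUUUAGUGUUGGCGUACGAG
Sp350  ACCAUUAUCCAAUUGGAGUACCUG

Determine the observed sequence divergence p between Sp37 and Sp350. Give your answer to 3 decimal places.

0.375

Mismatches occur at site 5 (C/U), site 7 (U/A), site 9 (A/C), site 10 (G/C), site 11 (U/A), site 12 (G/A), site 17 (C/A), site 22 (G/C), site 23 (A/U).
There are 9 differences over 24 sites, so p = 9/24 = 0.375.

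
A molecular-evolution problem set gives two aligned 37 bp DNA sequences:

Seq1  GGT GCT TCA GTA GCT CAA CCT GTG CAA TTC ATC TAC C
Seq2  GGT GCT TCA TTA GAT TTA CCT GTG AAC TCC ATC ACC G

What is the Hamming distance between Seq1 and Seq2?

The sequences differ at positions 10 (G/T), 14 (C/A), 16 (C/T), 17 (A/T), 25 (C/A), 27 (A/C), 29 (T/C), 34 (T/A), 35 (A/C), 37 (C/G).
That gives 10 mismatches out of 37 aligned sites, so the Hamming distance is 10.

10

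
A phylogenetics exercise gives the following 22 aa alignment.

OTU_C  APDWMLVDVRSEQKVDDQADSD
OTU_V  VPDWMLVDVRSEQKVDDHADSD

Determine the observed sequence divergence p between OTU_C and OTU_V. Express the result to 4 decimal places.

Mismatches occur at site 1 (A→V), site 18 (Q→H).
There are 2 differences over 22 sites, so p = 2/22 = 0.0909.

0.0909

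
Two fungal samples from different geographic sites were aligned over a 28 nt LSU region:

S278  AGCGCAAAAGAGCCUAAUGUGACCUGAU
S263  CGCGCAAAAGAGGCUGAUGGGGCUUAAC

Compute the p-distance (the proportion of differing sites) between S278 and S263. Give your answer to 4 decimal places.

The sequences differ at positions 1 (A/C), 13 (C/G), 16 (A/G), 20 (U/G), 22 (A/G), 24 (C/U), 26 (G/A), 28 (U/C).
There are 8 differences over 28 sites, so p = 8/28 = 0.2857.

0.2857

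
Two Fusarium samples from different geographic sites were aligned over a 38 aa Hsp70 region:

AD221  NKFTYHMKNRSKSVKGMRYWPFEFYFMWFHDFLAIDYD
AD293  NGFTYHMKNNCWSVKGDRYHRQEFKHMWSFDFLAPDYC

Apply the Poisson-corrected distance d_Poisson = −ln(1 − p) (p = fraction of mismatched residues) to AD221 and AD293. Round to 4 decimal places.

0.4595

Mismatches occur at site 2 (K/G), site 10 (R/N), site 11 (S/C), site 12 (K/W), site 17 (M/D), site 20 (W/H), site 21 (P/R), site 22 (F/Q), site 25 (Y/K), site 26 (F/H), site 29 (F/S), site 30 (H/F), site 35 (I/P), site 38 (D/C).
p = 14/38 = 0.368421.
d = −ln(1 − 0.368421) = −ln(0.631579) = 0.4595.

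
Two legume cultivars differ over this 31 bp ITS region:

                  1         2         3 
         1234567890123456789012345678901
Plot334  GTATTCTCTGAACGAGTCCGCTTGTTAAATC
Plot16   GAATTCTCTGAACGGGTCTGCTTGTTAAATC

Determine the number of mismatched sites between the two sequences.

3

Differing sites — 2:T/A; 15:A/G; 19:C/T.
That gives 3 mismatches out of 31 aligned sites, so the Hamming distance is 3.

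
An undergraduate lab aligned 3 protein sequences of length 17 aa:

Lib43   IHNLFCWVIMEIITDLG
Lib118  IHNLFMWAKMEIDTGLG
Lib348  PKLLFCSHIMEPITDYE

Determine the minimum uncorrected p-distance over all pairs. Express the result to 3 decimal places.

0.294

Pairwise Hamming distances:
  Lib43 vs Lib118: 5
  Lib43 vs Lib348: 8
  Lib118 vs Lib348: 12
The smallest is 5 mismatches, between Lib43 and Lib118; p = 5/17 = 0.294.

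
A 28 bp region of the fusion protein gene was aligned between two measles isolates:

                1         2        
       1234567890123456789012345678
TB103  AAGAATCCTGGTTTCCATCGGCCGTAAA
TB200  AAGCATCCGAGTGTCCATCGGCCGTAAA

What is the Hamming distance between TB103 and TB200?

4

Mismatches occur at site 4 (A→C), site 9 (T→G), site 10 (G→A), site 13 (T→G).
That gives 4 mismatches out of 28 aligned sites, so the Hamming distance is 4.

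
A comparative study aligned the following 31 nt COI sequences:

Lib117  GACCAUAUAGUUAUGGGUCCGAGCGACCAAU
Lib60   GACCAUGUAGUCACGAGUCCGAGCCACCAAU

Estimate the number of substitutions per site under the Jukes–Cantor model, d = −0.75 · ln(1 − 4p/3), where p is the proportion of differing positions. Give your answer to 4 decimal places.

0.1816

The sequences differ at positions 7 (A/G), 12 (U/C), 14 (U/C), 16 (G/A), 25 (G/C).
p = 5/31 = 0.161290.
d = −0.75 · ln(1 − (4/3)·0.161290) = −0.75 · ln(0.784947) = −0.75 · (-0.242139) = 0.1816.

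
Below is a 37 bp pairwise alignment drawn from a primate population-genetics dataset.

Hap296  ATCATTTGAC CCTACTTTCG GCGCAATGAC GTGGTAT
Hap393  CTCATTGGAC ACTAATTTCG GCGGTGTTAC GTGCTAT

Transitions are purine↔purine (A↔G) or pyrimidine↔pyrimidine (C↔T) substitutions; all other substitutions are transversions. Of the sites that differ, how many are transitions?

1

Mismatches occur at site 1 (A→C, transversion), site 7 (T→G, transversion), site 11 (C→A, transversion), site 15 (C→A, transversion), site 24 (C→G, transversion), site 25 (A→T, transversion), site 26 (A→G, transition), site 28 (G→T, transversion), site 34 (G→C, transversion).
Of the 9 differences, 1 transition and 8 transversions, so the answer is 1.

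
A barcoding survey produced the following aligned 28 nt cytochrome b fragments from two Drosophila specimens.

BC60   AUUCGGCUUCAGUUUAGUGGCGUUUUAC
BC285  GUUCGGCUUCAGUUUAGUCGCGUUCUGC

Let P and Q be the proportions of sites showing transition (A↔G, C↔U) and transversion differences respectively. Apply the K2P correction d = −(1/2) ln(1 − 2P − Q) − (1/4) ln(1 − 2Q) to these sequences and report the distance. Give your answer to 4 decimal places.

0.1624

Mismatches occur at site 1 (A↔G, transition), site 19 (G↔C, transversion), site 25 (U↔C, transition), site 27 (A↔G, transition).
Of the 4 differences, 3 transitions and 1 transversion over 28 sites: P = 3/28 = 0.107143, Q = 1/28 = 0.035714.
d = −0.5·ln(0.750000) − 0.25·ln(0.928572) = −0.5·(-0.287682) − 0.25·(-0.074107) = 0.1624.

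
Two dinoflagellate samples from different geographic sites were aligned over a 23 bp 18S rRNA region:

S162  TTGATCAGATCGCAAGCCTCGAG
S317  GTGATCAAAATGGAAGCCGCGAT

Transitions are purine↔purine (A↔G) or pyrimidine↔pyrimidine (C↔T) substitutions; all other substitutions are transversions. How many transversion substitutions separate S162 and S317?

5

The sequences differ at positions 1 (T/G, transversion), 8 (G/A, transition), 10 (T/A, transversion), 11 (C/T, transition), 13 (C/G, transversion), 19 (T/G, transversion), 23 (G/T, transversion).
Of the 7 differences, 2 transitions and 5 transversions, so the answer is 5.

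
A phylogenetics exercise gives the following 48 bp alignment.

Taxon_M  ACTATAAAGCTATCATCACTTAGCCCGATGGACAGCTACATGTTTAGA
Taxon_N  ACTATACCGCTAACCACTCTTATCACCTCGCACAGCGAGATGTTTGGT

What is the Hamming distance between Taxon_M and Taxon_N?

Mismatches occur at site 7 (A/C), site 8 (A/C), site 13 (T/A), site 15 (A/C), site 16 (T/A), site 18 (A/T), site 23 (G/T), site 25 (C/A), site 27 (G/C), site 28 (A/T), site 29 (T/C), site 31 (G/C), site 37 (T/G), site 39 (C/G), site 46 (A/G), site 48 (A/T).
That gives 16 mismatches out of 48 aligned sites, so the Hamming distance is 16.

16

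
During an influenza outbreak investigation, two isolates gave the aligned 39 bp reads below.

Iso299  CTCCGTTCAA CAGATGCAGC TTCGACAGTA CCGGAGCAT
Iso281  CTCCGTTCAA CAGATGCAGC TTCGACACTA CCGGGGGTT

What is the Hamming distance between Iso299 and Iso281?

Differing sites — 28:G/C; 35:A/G; 37:C/G; 38:A/T.
That gives 4 mismatches out of 39 aligned sites, so the Hamming distance is 4.

4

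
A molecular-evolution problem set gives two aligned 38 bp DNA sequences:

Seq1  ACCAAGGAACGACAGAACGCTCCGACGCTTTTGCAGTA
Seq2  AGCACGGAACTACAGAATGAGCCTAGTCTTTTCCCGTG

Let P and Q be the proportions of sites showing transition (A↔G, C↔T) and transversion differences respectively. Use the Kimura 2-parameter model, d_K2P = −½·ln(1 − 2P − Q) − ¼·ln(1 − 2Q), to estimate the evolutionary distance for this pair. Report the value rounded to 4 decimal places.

0.4166

Mismatches occur at site 2 (C→G, transversion), site 5 (A→C, transversion), site 11 (G→T, transversion), site 18 (C→T, transition), site 20 (C→A, transversion), site 21 (T→G, transversion), site 24 (G→T, transversion), site 26 (C→G, transversion), site 27 (G→T, transversion), site 33 (G→C, transversion), site 35 (A→C, transversion), site 38 (A→G, transition).
Of the 12 differences, 2 transitions and 10 transversions over 38 sites: P = 2/38 = 0.052632, Q = 10/38 = 0.263158.
d = −0.5·ln(0.631578) − 0.25·ln(0.473684) = −0.5·(-0.459534) − 0.25·(-0.747215) = 0.4166.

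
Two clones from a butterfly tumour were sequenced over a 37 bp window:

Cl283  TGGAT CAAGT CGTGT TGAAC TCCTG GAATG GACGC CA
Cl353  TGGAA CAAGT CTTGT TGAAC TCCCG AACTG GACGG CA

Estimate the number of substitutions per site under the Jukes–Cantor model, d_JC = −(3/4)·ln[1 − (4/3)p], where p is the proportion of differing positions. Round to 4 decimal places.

0.1827

Mismatches occur at site 5 (T→A), site 12 (G→T), site 24 (T→C), site 26 (G→A), site 28 (A→C), site 35 (C→G).
p = 6/37 = 0.162162.
d = −0.75 · ln(1 − (4/3)·0.162162) = −0.75 · ln(0.783784) = −0.75 · (-0.243622) = 0.1827.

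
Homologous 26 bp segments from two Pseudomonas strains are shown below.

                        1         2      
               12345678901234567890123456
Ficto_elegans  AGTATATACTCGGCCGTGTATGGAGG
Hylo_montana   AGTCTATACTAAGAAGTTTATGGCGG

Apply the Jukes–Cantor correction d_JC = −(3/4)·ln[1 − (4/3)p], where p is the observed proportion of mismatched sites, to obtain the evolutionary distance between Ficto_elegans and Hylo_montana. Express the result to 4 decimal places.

0.3335

The sequences differ at positions 4 (A/C), 11 (C/A), 12 (G/A), 14 (C/A), 15 (C/A), 18 (G/T), 24 (A/C).
p = 7/26 = 0.269231.
d = −0.75 · ln(1 − (4/3)·0.269231) = −0.75 · ln(0.641025) = −0.75 · (-0.444687) = 0.3335.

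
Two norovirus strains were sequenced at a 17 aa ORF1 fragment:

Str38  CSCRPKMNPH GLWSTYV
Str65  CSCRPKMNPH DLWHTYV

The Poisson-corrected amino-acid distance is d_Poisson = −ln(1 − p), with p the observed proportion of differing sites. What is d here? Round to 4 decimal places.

0.1252

The sequences differ at positions 11 (G/D), 14 (S/H).
p = 2/17 = 0.117647.
d = −ln(1 − 0.117647) = −ln(0.882353) = 0.1252.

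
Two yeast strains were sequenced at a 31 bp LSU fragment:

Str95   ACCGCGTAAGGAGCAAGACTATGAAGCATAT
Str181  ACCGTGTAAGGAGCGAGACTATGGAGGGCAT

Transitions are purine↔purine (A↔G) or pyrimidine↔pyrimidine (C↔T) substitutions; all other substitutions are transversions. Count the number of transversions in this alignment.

Mismatches occur at site 5 (C→T, transition), site 15 (A→G, transition), site 24 (A→G, transition), site 27 (C→G, transversion), site 28 (A→G, transition), site 29 (T→C, transition).
Of the 6 differences, 5 transitions and 1 transversion, so the answer is 1.

1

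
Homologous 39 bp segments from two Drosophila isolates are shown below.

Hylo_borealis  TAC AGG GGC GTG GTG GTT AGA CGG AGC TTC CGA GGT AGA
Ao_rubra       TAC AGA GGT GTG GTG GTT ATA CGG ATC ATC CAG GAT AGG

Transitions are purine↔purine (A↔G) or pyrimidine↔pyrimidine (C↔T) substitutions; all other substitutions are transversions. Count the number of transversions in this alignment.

3

Differing sites — 6:G/A (Ti); 9:C/T (Ti); 20:G/T (Tv); 26:G/T (Tv); 28:T/A (Tv); 32:G/A (Ti); 33:A/G (Ti); 35:G/A (Ti); 39:A/G (Ti).
Of the 9 differences, 6 transitions and 3 transversions, so the answer is 3.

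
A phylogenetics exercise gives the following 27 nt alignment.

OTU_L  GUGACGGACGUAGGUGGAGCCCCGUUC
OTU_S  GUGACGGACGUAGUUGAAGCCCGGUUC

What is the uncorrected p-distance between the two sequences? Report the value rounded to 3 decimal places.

0.111

Differing sites — 14:G/U; 17:G/A; 23:C/G.
There are 3 differences over 27 sites, so p = 3/27 = 0.111.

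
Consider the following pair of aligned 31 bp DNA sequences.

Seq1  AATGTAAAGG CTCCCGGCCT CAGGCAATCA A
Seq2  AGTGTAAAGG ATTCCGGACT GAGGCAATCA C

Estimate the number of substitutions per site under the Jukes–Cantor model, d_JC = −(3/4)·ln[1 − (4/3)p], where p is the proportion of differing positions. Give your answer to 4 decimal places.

0.2239

Differing sites — 2:A/G; 11:C/A; 13:C/T; 18:C/A; 21:C/G; 31:A/C.
p = 6/31 = 0.193548.
d = −0.75 · ln(1 − (4/3)·0.193548) = −0.75 · ln(0.741936) = −0.75 · (-0.298492) = 0.2239.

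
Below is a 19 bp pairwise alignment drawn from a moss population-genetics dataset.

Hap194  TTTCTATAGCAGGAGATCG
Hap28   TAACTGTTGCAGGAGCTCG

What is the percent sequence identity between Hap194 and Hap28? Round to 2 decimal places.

73.68%

Differing sites — 2:T/A; 3:T/A; 6:A/G; 8:A/T; 16:A/C.
14 of the 19 sites match, so the percent identity is 14/19 × 100 = 73.68%.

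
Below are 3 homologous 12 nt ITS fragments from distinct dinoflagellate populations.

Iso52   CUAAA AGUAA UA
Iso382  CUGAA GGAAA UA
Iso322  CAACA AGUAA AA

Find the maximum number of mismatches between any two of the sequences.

Pairwise Hamming distances:
  Iso52 vs Iso382: 3
  Iso52 vs Iso322: 3
  Iso382 vs Iso322: 6
The largest is 6, between Iso382 and Iso322.

6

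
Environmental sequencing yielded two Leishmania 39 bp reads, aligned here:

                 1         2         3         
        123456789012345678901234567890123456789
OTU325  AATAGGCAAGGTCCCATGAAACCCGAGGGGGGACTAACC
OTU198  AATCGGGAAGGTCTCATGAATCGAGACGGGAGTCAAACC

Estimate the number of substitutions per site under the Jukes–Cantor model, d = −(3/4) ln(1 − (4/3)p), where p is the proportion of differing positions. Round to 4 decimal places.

Mismatches occur at site 4 (A/C), site 7 (C/G), site 14 (C/T), site 21 (A/T), site 23 (C/G), site 24 (C/A), site 27 (G/C), site 31 (G/A), site 33 (A/T), site 35 (T/A).
p = 10/39 = 0.256410.
d = −0.75 · ln(1 − (4/3)·0.256410) = −0.75 · ln(0.658120) = −0.75 · (-0.418368) = 0.3138.

0.3138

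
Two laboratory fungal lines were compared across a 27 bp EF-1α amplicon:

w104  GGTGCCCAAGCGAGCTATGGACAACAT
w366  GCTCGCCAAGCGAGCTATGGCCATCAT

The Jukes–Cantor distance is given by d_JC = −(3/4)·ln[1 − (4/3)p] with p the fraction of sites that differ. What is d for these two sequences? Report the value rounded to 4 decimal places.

0.2127

Mismatches occur at site 2 (G/C), site 4 (G/C), site 5 (C/G), site 21 (A/C), site 24 (A/T).
p = 5/27 = 0.185185.
d = −0.75 · ln(1 − (4/3)·0.185185) = −0.75 · ln(0.753087) = −0.75 · (-0.283575) = 0.2127.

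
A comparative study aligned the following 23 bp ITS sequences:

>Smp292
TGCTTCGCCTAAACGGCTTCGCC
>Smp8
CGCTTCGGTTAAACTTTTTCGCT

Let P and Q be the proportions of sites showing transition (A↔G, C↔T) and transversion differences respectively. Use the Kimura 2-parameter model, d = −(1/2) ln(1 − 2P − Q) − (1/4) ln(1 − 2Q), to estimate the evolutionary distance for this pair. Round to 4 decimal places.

0.4009

Differing sites — 1:T/C (Ti); 8:C/G (Tv); 9:C/T (Ti); 15:G/T (Tv); 16:G/T (Tv); 17:C/T (Ti); 23:C/T (Ti).
Of the 7 differences, 4 transitions and 3 transversions over 23 sites: P = 4/23 = 0.173913, Q = 3/23 = 0.130435.
d = −0.5·ln(0.521739) − 0.25·ln(0.739130) = −0.5·(-0.650588) − 0.25·(-0.302281) = 0.4009.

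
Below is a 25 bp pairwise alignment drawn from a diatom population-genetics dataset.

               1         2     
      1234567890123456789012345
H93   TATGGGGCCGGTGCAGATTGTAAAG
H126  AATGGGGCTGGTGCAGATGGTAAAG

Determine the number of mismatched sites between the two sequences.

3

The sequences differ at positions 1 (T/A), 9 (C/T), 19 (T/G).
That gives 3 mismatches out of 25 aligned sites, so the Hamming distance is 3.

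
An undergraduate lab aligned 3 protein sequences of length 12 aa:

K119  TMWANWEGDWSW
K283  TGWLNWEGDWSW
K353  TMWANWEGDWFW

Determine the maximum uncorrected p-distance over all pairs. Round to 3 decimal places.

0.250

Pairwise Hamming distances:
  K119 vs K283: 2
  K119 vs K353: 1
  K283 vs K353: 3
The largest is 3 mismatches, between K283 and K353; p = 3/12 = 0.250.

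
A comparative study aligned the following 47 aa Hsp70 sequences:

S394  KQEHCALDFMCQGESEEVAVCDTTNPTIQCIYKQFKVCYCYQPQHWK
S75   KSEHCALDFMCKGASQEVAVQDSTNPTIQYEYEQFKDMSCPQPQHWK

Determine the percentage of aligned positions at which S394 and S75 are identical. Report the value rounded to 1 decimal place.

72.3%

Differing sites — 2:Q/S; 12:Q/K; 14:E/A; 16:E/Q; 21:C/Q; 23:T/S; 30:C/Y; 31:I/E; 33:K/E; 37:V/D; 38:C/M; 39:Y/S; 41:Y/P.
34 of the 47 sites match, so the percent identity is 34/47 × 100 = 72.3%.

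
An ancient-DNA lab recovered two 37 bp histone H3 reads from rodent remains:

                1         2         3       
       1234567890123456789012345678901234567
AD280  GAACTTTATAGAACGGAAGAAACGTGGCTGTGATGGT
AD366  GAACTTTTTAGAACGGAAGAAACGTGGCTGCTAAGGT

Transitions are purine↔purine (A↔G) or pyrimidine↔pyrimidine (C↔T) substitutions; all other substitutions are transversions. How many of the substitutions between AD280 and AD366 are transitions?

Mismatches occur at site 8 (A→T, transversion), site 31 (T→C, transition), site 32 (G→T, transversion), site 34 (T→A, transversion).
Of the 4 differences, 1 transition and 3 transversions, so the answer is 1.

1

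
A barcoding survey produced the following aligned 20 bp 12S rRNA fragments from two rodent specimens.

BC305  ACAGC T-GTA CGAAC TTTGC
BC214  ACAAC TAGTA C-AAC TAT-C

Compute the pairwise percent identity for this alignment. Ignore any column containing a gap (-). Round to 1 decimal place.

88.2%

Excluding the 3 gap columns leaves 17 comparable sites.
Mismatches occur at site 4 (G↔A), site 17 (T↔A).
15 of the 17 comparable sites match, so the percent identity is 15/17 × 100 = 88.2%.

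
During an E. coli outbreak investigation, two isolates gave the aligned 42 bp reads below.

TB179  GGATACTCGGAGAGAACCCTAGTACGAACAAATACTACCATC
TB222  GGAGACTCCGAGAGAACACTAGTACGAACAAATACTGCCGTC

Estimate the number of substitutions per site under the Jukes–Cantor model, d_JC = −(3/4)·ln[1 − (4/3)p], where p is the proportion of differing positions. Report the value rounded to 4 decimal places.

0.1296

Differing sites — 4:T/G; 9:G/C; 18:C/A; 37:A/G; 40:A/G.
p = 5/42 = 0.119048.
d = −0.75 · ln(1 − (4/3)·0.119048) = −0.75 · ln(0.841269) = −0.75 · (-0.172844) = 0.1296.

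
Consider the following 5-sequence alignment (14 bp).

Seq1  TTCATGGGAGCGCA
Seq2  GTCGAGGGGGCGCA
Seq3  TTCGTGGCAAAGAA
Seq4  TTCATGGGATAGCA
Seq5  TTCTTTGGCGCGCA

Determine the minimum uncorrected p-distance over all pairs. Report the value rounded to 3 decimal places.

Pairwise Hamming distances:
  Seq1 vs Seq2: 4
  Seq1 vs Seq3: 5
  Seq1 vs Seq4: 2
  Seq1 vs Seq5: 3
  Seq2 vs Seq3: 7
  Seq2 vs Seq4: 6
  Seq2 vs Seq5: 5
  Seq3 vs Seq4: 4
  Seq3 vs Seq5: 7
  Seq4 vs Seq5: 5
The smallest is 2 mismatches, between Seq1 and Seq4; p = 2/14 = 0.143.

0.143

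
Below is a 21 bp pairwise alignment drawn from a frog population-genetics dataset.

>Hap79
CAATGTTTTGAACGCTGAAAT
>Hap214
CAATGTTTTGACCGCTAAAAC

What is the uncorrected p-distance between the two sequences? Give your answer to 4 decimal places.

The sequences differ at positions 12 (A/C), 17 (G/A), 21 (T/C).
There are 3 differences over 21 sites, so p = 3/21 = 0.1429.

0.1429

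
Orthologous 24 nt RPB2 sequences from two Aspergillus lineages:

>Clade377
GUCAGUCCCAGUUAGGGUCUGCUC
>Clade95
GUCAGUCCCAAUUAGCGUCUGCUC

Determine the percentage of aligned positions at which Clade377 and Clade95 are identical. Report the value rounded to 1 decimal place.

Mismatches occur at site 11 (G/A), site 16 (G/C).
22 of the 24 sites match, so the percent identity is 22/24 × 100 = 91.7%.

91.7%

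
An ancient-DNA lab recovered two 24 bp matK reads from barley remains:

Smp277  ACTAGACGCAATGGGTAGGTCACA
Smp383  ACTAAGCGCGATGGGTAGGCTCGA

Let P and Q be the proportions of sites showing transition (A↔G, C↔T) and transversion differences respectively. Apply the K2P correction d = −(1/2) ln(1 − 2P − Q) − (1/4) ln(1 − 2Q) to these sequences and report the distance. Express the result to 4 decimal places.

0.3922

The sequences differ at positions 5 (G/A, transition), 6 (A/G, transition), 10 (A/G, transition), 20 (T/C, transition), 21 (C/T, transition), 22 (A/C, transversion), 23 (C/G, transversion).
Of the 7 differences, 5 transitions and 2 transversions over 24 sites: P = 5/24 = 0.208333, Q = 2/24 = 0.083333.
d = −0.5·ln(0.500001) − 0.25·ln(0.833334) = −0.5·(-0.693145) − 0.25·(-0.182321) = 0.3922.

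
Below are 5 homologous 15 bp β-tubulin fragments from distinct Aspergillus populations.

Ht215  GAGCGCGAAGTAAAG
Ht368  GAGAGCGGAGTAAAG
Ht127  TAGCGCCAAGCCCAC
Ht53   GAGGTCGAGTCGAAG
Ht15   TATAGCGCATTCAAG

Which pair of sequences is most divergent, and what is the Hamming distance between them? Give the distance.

Pairwise Hamming distances:
  Ht215 vs Ht368: 2
  Ht215 vs Ht127: 6
  Ht215 vs Ht53: 6
  Ht215 vs Ht15: 6
  Ht368 vs Ht127: 8
  Ht368 vs Ht53: 7
  Ht368 vs Ht15: 5
  Ht127 vs Ht53: 9
  Ht127 vs Ht15: 8
  Ht53 vs Ht15: 8
The largest is 9, between Ht127 and Ht53.

9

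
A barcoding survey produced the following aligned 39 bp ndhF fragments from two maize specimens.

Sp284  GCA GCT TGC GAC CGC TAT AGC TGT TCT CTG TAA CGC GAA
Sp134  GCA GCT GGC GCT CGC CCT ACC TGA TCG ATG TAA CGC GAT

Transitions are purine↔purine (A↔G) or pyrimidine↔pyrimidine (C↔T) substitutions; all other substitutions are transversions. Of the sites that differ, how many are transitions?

Differing sites — 7:T/G (Tv); 11:A/C (Tv); 12:C/T (Ti); 16:T/C (Ti); 17:A/C (Tv); 20:G/C (Tv); 24:T/A (Tv); 27:T/G (Tv); 28:C/A (Tv); 39:A/T (Tv).
Of the 10 differences, 2 transitions and 8 transversions, so the answer is 2.

2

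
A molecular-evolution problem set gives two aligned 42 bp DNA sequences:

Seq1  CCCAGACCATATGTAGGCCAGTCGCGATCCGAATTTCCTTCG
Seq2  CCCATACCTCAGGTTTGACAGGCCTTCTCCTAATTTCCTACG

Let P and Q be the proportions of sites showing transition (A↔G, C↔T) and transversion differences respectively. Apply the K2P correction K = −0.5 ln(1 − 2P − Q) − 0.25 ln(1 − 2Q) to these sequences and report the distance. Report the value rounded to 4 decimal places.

0.4516

Differing sites — 5:G/T (Tv); 9:A/T (Tv); 10:T/C (Ti); 12:T/G (Tv); 15:A/T (Tv); 16:G/T (Tv); 18:C/A (Tv); 22:T/G (Tv); 24:G/C (Tv); 25:C/T (Ti); 26:G/T (Tv); 27:A/C (Tv); 31:G/T (Tv); 40:T/A (Tv).
Of the 14 differences, 2 transitions and 12 transversions over 42 sites: P = 2/42 = 0.047619, Q = 12/42 = 0.285714.
d = −0.5·ln(0.619048) − 0.25·ln(0.428572) = −0.5·(-0.479572) − 0.25·(-0.847297) = 0.4516.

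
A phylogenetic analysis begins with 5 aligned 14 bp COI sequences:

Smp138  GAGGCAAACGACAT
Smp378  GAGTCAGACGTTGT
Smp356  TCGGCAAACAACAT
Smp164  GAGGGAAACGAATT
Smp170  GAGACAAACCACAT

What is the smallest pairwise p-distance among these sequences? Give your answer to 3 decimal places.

0.143

Pairwise Hamming distances:
  Smp138 vs Smp378: 5
  Smp138 vs Smp356: 3
  Smp138 vs Smp164: 3
  Smp138 vs Smp170: 2
  Smp378 vs Smp356: 8
  Smp378 vs Smp164: 6
  Smp378 vs Smp170: 6
  Smp356 vs Smp164: 6
  Smp356 vs Smp170: 4
  Smp164 vs Smp170: 5
The smallest is 2 mismatches, between Smp138 and Smp170; p = 2/14 = 0.143.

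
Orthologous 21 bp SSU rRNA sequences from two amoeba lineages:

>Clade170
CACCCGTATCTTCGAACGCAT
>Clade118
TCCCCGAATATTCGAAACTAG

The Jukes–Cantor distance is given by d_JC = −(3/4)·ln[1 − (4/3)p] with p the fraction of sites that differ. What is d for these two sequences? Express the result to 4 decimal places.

0.5319

Mismatches occur at site 1 (C→T), site 2 (A→C), site 7 (T→A), site 10 (C→A), site 17 (C→A), site 18 (G→C), site 19 (C→T), site 21 (T→G).
p = 8/21 = 0.380952.
d = −0.75 · ln(1 − (4/3)·0.380952) = −0.75 · ln(0.492064) = −0.75 · (-0.709146) = 0.5319.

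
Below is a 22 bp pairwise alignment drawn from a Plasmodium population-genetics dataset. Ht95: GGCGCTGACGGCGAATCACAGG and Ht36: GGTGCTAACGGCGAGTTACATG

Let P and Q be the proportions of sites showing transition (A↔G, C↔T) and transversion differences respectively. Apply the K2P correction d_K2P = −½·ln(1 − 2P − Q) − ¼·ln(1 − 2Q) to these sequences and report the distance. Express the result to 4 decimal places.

Mismatches occur at site 3 (C/T, transition), site 7 (G/A, transition), site 15 (A/G, transition), site 17 (C/T, transition), site 21 (G/T, transversion).
Of the 5 differences, 4 transitions and 1 transversion over 22 sites: P = 4/22 = 0.181818, Q = 1/22 = 0.045455.
d = −0.5·ln(0.590909) − 0.25·ln(0.909090) = −0.5·(-0.526093) − 0.25·(-0.095311) = 0.2869.

0.2869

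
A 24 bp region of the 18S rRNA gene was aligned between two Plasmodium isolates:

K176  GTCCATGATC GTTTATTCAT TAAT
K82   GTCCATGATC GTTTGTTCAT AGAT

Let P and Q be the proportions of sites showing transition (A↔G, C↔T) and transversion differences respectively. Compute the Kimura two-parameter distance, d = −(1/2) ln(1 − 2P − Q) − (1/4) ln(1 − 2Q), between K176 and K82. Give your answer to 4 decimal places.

0.1386

Differing sites — 15:A/G (Ti); 21:T/A (Tv); 22:A/G (Ti).
Of the 3 differences, 2 transitions and 1 transversion over 24 sites: P = 2/24 = 0.083333, Q = 1/24 = 0.041667.
d = −0.5·ln(0.791667) − 0.25·ln(0.916666) = −0.5·(-0.233614) − 0.25·(-0.087012) = 0.1386.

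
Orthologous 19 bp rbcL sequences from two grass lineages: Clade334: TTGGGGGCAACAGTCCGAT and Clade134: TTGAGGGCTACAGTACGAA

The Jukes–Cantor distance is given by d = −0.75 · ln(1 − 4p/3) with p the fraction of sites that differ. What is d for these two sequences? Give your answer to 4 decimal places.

The sequences differ at positions 4 (G/A), 9 (A/T), 15 (C/A), 19 (T/A).
p = 4/19 = 0.210526.
d = −0.75 · ln(1 − (4/3)·0.210526) = −0.75 · ln(0.719299) = −0.75 · (-0.329478) = 0.2471.

0.2471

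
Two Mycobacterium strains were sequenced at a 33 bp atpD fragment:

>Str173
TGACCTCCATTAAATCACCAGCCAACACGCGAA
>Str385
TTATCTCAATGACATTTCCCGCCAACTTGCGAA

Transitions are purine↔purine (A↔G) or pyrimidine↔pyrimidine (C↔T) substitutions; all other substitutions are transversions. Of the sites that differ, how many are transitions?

3

Differing sites — 2:G/T (Tv); 4:C/T (Ti); 8:C/A (Tv); 11:T/G (Tv); 13:A/C (Tv); 16:C/T (Ti); 17:A/T (Tv); 20:A/C (Tv); 27:A/T (Tv); 28:C/T (Ti).
Of the 10 differences, 3 transitions and 7 transversions, so the answer is 3.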